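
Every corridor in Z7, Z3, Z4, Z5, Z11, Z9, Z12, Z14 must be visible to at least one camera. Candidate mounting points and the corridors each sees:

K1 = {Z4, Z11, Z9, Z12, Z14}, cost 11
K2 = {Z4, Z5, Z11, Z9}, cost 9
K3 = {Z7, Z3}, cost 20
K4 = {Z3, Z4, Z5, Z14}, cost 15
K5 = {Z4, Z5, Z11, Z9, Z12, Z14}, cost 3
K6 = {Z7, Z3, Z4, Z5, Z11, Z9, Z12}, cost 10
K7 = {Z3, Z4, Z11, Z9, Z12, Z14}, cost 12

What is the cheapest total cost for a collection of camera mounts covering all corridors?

K5, K6 cover every corridor at cost 3 + 10 = 13.
Any cover uses at least 2 camera mounts; among all covering selections none totals below 13.

13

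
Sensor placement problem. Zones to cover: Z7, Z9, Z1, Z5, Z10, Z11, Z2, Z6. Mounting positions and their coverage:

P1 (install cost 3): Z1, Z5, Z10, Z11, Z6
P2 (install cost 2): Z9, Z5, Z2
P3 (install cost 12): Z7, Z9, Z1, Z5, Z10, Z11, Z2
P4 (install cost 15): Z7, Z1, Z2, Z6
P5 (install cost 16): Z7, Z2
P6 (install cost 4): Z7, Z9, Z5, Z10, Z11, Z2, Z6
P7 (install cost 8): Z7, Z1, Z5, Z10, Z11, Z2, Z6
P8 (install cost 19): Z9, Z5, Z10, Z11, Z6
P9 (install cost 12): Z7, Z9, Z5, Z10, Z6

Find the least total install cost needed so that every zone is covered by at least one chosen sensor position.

7

P1, P6 cover every zone at install cost 3 + 4 = 7.
Any cover uses at least 2 sensor positions; among all covering selections none totals below 7.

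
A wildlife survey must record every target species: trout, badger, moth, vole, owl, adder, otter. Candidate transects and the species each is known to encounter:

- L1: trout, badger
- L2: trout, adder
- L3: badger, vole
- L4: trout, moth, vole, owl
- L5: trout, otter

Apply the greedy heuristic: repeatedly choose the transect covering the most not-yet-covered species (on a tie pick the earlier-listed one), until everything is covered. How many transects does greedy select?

Pick 1: L4 covers 4 new species (trout, moth, vole, owl).
Pick 2: L1 covers 1 new species (badger).
Pick 3: L2 covers 1 new species (adder).
Pick 4: L5 covers 1 new species (otter).
Greedy uses 4 transects.

4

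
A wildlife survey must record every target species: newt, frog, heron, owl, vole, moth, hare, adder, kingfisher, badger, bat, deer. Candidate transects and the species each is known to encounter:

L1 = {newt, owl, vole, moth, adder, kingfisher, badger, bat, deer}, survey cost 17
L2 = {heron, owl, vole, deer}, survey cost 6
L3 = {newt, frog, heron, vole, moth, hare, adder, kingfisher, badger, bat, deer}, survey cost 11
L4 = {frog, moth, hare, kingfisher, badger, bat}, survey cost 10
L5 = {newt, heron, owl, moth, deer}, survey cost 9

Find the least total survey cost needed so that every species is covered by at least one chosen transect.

17

L2, L3 cover every species at survey cost 6 + 11 = 17.
Any cover uses at least 2 transects; among all covering selections none totals below 17.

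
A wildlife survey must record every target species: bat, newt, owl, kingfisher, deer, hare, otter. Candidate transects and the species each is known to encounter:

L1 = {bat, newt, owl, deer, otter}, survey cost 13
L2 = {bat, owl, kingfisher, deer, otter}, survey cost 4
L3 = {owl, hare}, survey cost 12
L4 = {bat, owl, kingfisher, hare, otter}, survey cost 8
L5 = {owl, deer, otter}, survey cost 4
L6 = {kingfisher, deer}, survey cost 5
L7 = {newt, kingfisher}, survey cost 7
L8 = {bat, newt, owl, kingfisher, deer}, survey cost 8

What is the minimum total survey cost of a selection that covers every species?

16

L4, L8 cover every species at survey cost 8 + 8 = 16.
Any cover uses at least 2 transects; among all covering selections none totals below 16.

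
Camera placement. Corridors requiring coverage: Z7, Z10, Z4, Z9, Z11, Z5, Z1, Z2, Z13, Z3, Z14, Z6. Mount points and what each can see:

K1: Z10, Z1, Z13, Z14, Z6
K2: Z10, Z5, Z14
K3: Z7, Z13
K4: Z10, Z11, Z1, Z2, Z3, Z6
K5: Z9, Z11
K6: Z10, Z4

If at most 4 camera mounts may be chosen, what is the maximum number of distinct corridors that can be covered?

Choosing K2, K3, K4, K5 covers {Z7, Z10, Z9, Z11, Z5, Z1, Z2, Z13, Z3, Z14, Z6} — 11 corridors.
No choice of 4 camera mounts does better; here Z4 is left uncovered.

11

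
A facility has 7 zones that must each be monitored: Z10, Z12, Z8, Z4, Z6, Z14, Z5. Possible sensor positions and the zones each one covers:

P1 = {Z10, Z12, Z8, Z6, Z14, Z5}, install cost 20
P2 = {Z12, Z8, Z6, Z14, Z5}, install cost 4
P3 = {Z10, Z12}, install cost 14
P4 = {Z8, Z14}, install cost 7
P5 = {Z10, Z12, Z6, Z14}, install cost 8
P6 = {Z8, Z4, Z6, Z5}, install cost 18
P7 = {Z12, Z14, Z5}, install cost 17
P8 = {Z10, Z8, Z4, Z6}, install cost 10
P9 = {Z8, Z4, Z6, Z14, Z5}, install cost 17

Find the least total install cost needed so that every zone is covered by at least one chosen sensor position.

P2, P8 cover every zone at install cost 4 + 10 = 14.
Any cover uses at least 2 sensor positions; among all covering selections none totals below 14.

14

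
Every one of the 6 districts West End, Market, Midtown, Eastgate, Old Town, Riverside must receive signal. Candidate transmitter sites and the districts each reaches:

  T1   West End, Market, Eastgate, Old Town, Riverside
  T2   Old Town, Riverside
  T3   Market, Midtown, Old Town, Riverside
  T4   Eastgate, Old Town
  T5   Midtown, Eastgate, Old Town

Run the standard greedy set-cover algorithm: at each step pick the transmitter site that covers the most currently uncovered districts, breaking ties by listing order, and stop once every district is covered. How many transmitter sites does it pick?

2

Pick 1: T1 covers 5 new districts (West End, Market, Eastgate, Old Town, Riverside).
Pick 2: T3 covers 1 new districts (Midtown).
Greedy uses 2 transmitter sites.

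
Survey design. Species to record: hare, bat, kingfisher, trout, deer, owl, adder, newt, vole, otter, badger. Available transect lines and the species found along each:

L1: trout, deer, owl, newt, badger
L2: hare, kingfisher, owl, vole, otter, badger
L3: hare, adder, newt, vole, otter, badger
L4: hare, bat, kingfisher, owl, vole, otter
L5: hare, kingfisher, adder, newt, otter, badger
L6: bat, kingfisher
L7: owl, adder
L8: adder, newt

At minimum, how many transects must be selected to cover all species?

3

L1, L3, L4 together cover {hare, bat, kingfisher, trout, deer, owl, adder, newt, vole, otter, badger} — every species.
No 2 of the 8 transects cover everything (all 28 pairs fall short), so 3 is minimum.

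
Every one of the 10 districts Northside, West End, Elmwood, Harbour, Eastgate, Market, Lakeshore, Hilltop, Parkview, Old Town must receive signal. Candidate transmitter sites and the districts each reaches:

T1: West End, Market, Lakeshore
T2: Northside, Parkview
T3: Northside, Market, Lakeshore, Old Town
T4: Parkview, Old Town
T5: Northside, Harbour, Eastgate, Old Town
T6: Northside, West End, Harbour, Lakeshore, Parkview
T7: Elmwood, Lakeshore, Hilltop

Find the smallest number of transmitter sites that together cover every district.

T1, T2, T5, T7 together cover {Northside, West End, Elmwood, Harbour, Eastgate, Market, Lakeshore, Hilltop, Parkview, Old Town} — every district.
No 3 of the 7 transmitter sites cover everything (all 35 triples fall short), so 4 is minimum.

4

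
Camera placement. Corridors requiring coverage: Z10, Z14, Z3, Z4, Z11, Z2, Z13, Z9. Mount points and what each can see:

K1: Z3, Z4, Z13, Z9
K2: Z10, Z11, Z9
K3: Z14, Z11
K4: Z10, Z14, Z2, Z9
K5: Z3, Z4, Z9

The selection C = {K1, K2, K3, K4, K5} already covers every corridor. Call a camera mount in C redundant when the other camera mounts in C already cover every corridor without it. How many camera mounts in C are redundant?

3

Drop K1: Z13 uncovered — not redundant.
Drop K2: the rest still cover every corridor — redundant.
Drop K3: the rest still cover every corridor — redundant.
Drop K4: Z2 uncovered — not redundant.
Drop K5: the rest still cover every corridor — redundant.
3 redundant: K2, K3, K5.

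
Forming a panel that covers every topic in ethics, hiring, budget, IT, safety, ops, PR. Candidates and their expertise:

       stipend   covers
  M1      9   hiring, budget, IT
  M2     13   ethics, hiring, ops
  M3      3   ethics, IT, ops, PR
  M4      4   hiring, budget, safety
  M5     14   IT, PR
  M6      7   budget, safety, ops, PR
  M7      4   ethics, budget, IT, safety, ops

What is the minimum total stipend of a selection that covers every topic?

M3, M4 cover every topic at stipend 3 + 4 = 7.
Any cover uses at least 2 members; among all covering selections none totals below 7.

7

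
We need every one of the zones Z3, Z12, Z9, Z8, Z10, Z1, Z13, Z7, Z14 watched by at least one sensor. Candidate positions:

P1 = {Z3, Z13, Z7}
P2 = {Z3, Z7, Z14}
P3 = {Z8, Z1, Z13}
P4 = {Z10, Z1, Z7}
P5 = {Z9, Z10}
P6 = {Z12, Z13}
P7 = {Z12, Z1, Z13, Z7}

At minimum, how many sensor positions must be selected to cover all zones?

P2, P3, P5, P6 together cover {Z3, Z12, Z9, Z8, Z10, Z1, Z13, Z7, Z14} — every zone.
No 3 of the 7 sensor positions cover everything (all 35 triples fall short), so 4 is minimum.

4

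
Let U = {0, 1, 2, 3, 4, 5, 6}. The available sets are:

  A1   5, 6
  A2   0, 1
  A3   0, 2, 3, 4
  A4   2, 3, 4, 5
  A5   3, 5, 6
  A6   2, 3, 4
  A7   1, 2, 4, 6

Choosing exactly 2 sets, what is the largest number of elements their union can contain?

Choosing A1, A3 covers {0, 2, 3, 4, 5, 6} — 6 elements.
No choice of 2 sets does better; here 1 is left uncovered.

6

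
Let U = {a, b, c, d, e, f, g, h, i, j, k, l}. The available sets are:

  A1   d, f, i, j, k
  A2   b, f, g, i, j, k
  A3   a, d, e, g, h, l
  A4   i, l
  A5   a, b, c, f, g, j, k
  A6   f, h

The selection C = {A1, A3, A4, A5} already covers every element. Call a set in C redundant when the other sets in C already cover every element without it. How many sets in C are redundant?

Drop A1: the rest still cover every element — redundant.
Drop A3: e, h uncovered — not redundant.
Drop A4: the rest still cover every element — redundant.
Drop A5: b, c uncovered — not redundant.
2 redundant: A1, A4.

2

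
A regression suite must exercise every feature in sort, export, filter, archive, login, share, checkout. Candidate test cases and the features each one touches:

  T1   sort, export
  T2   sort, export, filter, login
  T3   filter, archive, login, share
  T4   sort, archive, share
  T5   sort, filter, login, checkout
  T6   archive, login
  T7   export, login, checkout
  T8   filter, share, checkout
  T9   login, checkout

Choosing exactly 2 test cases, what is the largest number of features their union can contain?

Choosing T1, T3 covers {sort, export, filter, archive, login, share} — 6 features.
No choice of 2 test cases does better; here checkout is left uncovered.

6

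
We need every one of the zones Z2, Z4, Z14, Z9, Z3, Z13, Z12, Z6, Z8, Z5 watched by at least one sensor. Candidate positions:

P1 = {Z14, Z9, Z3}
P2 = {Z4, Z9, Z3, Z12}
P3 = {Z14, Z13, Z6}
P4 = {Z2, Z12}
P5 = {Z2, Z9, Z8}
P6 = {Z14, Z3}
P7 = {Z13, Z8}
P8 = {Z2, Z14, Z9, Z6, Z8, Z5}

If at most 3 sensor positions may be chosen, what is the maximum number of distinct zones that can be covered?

10

Choosing P2, P3, P8 covers {Z2, Z4, Z14, Z9, Z3, Z13, Z12, Z6, Z8, Z5} — 10 zones.
That is all 10 zones.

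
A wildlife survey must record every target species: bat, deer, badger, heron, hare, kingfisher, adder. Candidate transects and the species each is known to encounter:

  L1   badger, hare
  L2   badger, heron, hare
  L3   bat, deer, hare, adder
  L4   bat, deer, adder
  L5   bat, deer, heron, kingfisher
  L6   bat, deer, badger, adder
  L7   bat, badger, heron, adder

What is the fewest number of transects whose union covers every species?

3

L1, L3, L5 together cover {bat, deer, badger, heron, hare, kingfisher, adder} — every species.
No 2 of the 7 transects cover everything (all 21 pairs fall short), so 3 is minimum.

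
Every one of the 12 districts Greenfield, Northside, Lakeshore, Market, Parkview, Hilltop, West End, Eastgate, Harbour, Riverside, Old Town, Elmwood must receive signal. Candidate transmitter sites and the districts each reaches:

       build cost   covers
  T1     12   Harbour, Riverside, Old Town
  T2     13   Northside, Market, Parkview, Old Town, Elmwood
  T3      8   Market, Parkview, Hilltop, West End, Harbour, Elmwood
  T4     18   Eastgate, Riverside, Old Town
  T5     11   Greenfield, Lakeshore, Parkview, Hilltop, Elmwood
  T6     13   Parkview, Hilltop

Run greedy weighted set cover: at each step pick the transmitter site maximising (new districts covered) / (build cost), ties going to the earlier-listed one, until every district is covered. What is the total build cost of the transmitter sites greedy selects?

62

Pick 1: T3 adds 6 new (Market, Parkview, Hilltop, West End, Harbour, Elmwood) at build cost 8 (ratio 6/8).
Pick 2: T5 adds 2 new (Greenfield, Lakeshore) at build cost 11 (ratio 2/11).
Pick 3: T1 adds 2 new (Riverside, Old Town) at build cost 12 (ratio 2/12).
Pick 4: T2 adds 1 new (Northside) at build cost 13 (ratio 1/13).
Pick 5: T4 adds 1 new (Eastgate) at build cost 18 (ratio 1/18).
Greedy total build cost: 8 + 11 + 12 + 13 + 18 = 62. (The true optimum is 50, so greedy overshoots here.)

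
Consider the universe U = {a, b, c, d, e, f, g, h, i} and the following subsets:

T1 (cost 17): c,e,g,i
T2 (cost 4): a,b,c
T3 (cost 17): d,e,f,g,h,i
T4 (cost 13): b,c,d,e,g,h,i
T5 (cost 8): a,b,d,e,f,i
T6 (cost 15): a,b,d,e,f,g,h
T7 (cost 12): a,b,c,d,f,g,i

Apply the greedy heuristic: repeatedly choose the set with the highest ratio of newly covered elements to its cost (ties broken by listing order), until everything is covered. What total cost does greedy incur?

25

Pick 1: T2 adds 3 new (a, b, c) at cost 4 (ratio 3/4).
Pick 2: T5 adds 4 new (d, e, f, i) at cost 8 (ratio 4/8).
Pick 3: T4 adds 2 new (g, h) at cost 13 (ratio 2/13).
Greedy total cost: 4 + 8 + 13 = 25. (The true optimum is 21, so greedy overshoots here.)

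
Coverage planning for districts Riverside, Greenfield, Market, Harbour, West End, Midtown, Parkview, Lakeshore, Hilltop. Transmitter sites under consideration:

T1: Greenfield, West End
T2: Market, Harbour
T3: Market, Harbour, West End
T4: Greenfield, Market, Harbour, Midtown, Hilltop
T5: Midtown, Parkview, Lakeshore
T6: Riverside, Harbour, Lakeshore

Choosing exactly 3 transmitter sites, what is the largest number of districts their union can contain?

Choosing T1, T4, T5 covers {Greenfield, Market, Harbour, West End, Midtown, Parkview, Lakeshore, Hilltop} — 8 districts.
No choice of 3 transmitter sites does better; here Riverside is left uncovered.

8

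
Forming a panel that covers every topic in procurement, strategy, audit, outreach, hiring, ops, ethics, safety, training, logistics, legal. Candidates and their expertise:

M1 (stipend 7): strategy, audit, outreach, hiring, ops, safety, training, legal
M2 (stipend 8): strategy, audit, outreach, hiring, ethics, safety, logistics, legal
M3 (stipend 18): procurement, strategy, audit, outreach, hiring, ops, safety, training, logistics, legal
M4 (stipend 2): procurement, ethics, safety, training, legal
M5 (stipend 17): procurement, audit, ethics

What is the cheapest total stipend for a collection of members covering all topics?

17

M1, M2, M4 cover every topic at stipend 7 + 8 + 2 = 17.
Any cover uses at least 2 members; among all covering selections none totals below 17.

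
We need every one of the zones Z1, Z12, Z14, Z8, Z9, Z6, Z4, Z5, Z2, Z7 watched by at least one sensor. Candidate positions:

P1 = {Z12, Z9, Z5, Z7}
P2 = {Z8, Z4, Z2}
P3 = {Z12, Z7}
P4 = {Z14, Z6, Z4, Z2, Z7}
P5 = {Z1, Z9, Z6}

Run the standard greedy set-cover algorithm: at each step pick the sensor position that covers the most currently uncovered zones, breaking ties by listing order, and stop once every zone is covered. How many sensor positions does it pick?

Pick 1: P4 covers 5 new zones (Z14, Z6, Z4, Z2, Z7).
Pick 2: P1 covers 3 new zones (Z12, Z9, Z5).
Pick 3: P2 covers 1 new zones (Z8).
Pick 4: P5 covers 1 new zones (Z1).
Greedy uses 4 sensor positions.

4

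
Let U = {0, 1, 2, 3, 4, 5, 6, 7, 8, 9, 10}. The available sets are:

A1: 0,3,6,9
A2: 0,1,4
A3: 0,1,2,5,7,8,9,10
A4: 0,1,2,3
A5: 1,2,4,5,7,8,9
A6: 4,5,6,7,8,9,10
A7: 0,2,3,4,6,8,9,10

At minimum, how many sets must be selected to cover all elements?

A3, A7 together cover {0, 1, 2, 3, 4, 5, 6, 7, 8, 9, 10} — every element.
No single set contains all 11 elements, so 2 is optimal.

2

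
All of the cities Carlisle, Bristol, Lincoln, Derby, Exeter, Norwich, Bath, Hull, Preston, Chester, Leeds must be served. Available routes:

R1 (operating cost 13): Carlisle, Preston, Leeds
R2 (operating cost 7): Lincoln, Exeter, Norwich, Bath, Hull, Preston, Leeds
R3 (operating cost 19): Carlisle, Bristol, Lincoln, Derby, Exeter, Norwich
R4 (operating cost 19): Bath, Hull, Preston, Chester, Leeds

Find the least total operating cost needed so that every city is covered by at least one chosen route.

R3, R4 cover every city at operating cost 19 + 19 = 38.
Any cover uses at least 2 routes; among all covering selections none totals below 38.
Greedy by coverage-per-operating cost would pick R2, R3, R4 for 45 — worse than the optimum 38.

38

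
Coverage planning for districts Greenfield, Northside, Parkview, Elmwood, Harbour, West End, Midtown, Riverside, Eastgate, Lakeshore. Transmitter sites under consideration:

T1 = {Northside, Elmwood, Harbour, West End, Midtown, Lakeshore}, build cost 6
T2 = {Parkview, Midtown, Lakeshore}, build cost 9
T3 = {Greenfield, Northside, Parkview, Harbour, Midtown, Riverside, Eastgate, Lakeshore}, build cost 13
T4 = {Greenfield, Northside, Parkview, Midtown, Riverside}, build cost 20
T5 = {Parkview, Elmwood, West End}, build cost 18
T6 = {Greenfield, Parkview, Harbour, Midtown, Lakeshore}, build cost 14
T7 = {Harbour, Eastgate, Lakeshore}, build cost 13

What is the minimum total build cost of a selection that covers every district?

19

T1, T3 cover every district at build cost 6 + 13 = 19.
Any cover uses at least 2 transmitter sites; among all covering selections none totals below 19.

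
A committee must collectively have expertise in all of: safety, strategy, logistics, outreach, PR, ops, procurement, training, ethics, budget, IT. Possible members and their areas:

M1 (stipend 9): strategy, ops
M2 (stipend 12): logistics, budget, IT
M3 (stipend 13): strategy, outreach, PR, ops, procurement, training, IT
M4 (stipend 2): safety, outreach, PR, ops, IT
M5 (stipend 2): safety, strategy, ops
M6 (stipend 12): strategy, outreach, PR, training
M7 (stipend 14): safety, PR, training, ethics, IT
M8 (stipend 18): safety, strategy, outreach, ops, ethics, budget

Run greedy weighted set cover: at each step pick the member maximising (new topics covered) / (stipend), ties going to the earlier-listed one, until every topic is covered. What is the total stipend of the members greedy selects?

Pick 1: M4 adds 5 new (safety, outreach, PR, ops, IT) at stipend 2 (ratio 5/2).
Pick 2: M5 adds 1 new (strategy) at stipend 2 (ratio 1/2).
Pick 3: M2 adds 2 new (logistics, budget) at stipend 12 (ratio 2/12).
Pick 4: M3 adds 2 new (procurement, training) at stipend 13 (ratio 2/13).
Pick 5: M7 adds 1 new (ethics) at stipend 14 (ratio 1/14).
Greedy total stipend: 2 + 2 + 12 + 13 + 14 = 43. (The true optimum is 39, so greedy overshoots here.)

43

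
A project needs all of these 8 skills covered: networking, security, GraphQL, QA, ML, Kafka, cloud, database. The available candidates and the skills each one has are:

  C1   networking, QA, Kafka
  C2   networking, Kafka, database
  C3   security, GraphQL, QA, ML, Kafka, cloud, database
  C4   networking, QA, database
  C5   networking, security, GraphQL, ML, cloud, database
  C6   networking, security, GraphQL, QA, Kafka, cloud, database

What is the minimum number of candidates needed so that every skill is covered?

C1, C3 together cover {networking, security, GraphQL, QA, ML, Kafka, cloud, database} — every skill.
No single candidate contains all 8 skills, so 2 is optimal.

2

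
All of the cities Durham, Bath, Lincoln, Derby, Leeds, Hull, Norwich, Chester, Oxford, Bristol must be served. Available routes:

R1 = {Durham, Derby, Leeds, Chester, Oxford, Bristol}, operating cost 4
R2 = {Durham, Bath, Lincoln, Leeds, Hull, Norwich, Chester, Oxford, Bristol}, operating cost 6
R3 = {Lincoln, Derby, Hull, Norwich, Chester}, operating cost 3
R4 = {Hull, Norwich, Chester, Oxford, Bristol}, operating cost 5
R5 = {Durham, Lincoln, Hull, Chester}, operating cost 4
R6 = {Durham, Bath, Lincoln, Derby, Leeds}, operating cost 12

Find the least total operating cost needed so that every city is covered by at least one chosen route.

R2, R3 cover every city at operating cost 6 + 3 = 9.
Any cover uses at least 2 routes; among all covering selections none totals below 9.

9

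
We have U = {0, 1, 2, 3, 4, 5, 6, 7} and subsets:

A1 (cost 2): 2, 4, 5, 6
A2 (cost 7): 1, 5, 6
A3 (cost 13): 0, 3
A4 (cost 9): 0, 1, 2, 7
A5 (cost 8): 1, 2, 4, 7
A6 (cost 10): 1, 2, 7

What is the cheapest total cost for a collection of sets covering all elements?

A1, A3, A5 cover every element at cost 2 + 13 + 8 = 23.
Any cover uses at least 3 sets; among all covering selections none totals below 23.

23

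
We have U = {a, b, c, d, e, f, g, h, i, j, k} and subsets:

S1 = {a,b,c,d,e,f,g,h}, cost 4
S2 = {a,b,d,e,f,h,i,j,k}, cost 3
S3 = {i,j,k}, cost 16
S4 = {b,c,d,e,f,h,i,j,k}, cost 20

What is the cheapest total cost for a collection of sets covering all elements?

S1, S2 cover every element at cost 4 + 3 = 7.
Any cover uses at least 2 sets; among all covering selections none totals below 7.

7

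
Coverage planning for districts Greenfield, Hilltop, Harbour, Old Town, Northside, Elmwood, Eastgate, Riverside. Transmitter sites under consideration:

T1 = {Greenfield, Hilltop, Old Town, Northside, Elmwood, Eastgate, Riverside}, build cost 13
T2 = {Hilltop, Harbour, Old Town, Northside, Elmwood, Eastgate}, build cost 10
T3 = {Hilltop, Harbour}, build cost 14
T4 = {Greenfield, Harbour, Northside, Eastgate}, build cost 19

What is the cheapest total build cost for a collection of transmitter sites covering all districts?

T1, T2 cover every district at build cost 13 + 10 = 23.
Any cover uses at least 2 transmitter sites; among all covering selections none totals below 23.

23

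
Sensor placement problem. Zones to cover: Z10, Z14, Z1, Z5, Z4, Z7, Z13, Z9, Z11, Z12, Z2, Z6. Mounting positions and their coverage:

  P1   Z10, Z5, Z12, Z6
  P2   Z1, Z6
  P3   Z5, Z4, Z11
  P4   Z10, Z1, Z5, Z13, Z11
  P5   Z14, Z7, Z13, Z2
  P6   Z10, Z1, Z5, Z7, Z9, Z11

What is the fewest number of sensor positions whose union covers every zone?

4

P1, P3, P5, P6 together cover {Z10, Z14, Z1, Z5, Z4, Z7, Z13, Z9, Z11, Z12, Z2, Z6} — every zone.
No 3 of the 6 sensor positions cover everything (all 20 triples fall short), so 4 is minimum.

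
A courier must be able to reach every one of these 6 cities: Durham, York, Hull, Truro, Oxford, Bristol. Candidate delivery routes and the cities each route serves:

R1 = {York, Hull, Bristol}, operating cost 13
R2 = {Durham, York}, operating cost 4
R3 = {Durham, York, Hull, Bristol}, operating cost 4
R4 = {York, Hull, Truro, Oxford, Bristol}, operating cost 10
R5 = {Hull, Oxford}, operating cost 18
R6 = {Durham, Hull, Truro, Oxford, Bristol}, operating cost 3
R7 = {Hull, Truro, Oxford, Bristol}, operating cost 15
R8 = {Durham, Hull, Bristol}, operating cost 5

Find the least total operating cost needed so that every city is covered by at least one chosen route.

R2, R6 cover every city at operating cost 4 + 3 = 7.
Any cover uses at least 2 routes; among all covering selections none totals below 7.

7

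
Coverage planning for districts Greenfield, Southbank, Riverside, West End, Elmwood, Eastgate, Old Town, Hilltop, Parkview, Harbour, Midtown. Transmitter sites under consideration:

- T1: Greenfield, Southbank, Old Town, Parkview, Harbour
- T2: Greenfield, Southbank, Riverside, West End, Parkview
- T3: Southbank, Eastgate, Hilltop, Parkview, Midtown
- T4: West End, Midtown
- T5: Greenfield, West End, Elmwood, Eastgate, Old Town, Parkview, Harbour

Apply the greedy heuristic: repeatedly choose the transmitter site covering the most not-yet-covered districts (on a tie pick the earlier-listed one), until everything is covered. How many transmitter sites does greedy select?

3

Pick 1: T5 covers 7 new districts (Greenfield, West End, Elmwood, Eastgate, Old Town, Parkview, Harbour).
Pick 2: T3 covers 3 new districts (Southbank, Hilltop, Midtown).
Pick 3: T2 covers 1 new districts (Riverside).
Greedy uses 3 transmitter sites.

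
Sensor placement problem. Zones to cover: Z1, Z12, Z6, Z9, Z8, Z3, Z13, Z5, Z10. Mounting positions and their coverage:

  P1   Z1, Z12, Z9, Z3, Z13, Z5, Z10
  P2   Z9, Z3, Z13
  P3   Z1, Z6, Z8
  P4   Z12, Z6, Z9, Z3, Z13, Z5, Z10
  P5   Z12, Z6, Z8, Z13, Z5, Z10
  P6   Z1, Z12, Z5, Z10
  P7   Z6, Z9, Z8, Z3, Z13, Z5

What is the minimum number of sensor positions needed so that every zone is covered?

2

P1, P3 together cover {Z1, Z12, Z6, Z9, Z8, Z3, Z13, Z5, Z10} — every zone.
No single sensor position contains all 9 zones, so 2 is optimal.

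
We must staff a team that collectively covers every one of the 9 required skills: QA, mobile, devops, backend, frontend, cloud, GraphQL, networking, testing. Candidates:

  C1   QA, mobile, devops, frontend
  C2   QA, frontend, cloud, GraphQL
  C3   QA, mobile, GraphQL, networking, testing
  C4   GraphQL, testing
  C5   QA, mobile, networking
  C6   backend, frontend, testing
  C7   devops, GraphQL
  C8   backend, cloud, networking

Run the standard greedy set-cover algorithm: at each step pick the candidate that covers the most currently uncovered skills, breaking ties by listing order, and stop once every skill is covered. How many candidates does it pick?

3

Pick 1: C3 covers 5 new skills (QA, mobile, GraphQL, networking, testing).
Pick 2: C1 covers 2 new skills (devops, frontend).
Pick 3: C8 covers 2 new skills (backend, cloud).
Greedy uses 3 candidates.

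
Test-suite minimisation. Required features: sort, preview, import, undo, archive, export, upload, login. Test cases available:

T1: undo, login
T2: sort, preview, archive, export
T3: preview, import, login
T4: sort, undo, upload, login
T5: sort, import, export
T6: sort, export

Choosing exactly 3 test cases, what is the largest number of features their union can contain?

8

Choosing T2, T3, T4 covers {sort, preview, import, undo, archive, export, upload, login} — 8 features.
That is all 8 features.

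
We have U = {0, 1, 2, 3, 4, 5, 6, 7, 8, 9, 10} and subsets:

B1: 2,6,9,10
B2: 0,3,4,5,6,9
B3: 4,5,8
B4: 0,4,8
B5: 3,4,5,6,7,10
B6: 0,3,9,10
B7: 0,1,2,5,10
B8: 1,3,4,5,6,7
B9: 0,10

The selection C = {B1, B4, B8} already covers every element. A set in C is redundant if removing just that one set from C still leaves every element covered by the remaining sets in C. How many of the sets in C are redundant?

0

Drop B1: 2, 9, 10 uncovered — not redundant.
Drop B4: 0, 8 uncovered — not redundant.
Drop B8: 1, 3, 5, 7 uncovered — not redundant.
None of the sets in C is redundant.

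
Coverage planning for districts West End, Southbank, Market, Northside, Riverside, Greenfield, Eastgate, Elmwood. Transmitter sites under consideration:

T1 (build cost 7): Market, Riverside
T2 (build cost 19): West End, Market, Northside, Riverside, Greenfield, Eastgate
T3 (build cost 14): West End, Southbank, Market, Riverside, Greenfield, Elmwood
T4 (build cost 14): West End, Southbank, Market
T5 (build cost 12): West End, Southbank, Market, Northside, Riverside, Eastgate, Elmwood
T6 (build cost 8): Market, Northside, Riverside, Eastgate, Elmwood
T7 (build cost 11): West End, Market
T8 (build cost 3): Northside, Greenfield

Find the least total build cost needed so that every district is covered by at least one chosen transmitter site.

15

T5, T8 cover every district at build cost 12 + 3 = 15.
Any cover uses at least 2 transmitter sites; among all covering selections none totals below 15.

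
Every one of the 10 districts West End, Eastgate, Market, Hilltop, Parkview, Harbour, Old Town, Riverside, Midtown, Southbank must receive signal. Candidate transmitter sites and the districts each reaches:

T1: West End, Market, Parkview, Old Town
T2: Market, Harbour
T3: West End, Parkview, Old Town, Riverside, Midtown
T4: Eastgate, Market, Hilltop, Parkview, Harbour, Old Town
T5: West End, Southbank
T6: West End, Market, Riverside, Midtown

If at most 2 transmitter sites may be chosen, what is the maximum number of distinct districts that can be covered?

Choosing T3, T4 covers {West End, Eastgate, Market, Hilltop, Parkview, Harbour, Old Town, Riverside, Midtown} — 9 districts.
No choice of 2 transmitter sites does better; here Southbank is left uncovered.

9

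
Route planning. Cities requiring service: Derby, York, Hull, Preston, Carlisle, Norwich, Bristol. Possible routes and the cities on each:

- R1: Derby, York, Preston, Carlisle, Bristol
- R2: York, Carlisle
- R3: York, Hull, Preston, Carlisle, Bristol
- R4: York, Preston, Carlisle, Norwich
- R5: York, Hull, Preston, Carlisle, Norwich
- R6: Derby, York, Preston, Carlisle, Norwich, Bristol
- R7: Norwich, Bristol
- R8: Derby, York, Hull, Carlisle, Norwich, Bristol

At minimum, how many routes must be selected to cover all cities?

2

R1, R5 together cover {Derby, York, Hull, Preston, Carlisle, Norwich, Bristol} — every city.
No single route contains all 7 cities, so 2 is optimal.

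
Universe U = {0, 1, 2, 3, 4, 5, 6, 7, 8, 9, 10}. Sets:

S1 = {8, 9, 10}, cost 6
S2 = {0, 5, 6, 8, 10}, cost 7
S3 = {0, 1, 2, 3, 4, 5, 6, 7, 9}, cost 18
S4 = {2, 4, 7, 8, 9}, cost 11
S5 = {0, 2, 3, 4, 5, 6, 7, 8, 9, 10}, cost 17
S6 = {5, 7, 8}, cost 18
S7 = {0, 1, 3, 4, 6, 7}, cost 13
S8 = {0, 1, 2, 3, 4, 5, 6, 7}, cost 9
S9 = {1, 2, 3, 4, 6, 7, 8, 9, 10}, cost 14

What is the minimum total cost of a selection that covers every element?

S1, S8 cover every element at cost 6 + 9 = 15.
Any cover uses at least 2 sets; among all covering selections none totals below 15.

15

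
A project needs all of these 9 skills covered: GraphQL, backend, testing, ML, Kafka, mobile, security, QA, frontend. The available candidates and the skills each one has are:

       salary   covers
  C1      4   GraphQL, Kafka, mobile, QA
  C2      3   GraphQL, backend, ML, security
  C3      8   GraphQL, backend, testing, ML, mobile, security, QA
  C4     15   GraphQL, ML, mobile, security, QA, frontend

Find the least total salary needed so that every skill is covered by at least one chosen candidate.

C1, C3, C4 cover every skill at salary 4 + 8 + 15 = 27.
Any cover uses at least 3 candidates; among all covering selections none totals below 27.

27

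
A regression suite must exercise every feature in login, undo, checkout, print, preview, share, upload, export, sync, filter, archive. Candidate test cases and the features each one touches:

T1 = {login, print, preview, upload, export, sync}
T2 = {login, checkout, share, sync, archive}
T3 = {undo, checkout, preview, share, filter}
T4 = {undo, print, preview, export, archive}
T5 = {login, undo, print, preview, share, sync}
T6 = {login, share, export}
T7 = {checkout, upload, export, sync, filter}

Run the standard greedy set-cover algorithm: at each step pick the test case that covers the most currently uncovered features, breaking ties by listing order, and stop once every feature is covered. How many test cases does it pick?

3

Pick 1: T1 covers 6 new features (login, print, preview, upload, export, sync).
Pick 2: T3 covers 4 new features (undo, checkout, share, filter).
Pick 3: T2 covers 1 new features (archive).
Greedy uses 3 test cases.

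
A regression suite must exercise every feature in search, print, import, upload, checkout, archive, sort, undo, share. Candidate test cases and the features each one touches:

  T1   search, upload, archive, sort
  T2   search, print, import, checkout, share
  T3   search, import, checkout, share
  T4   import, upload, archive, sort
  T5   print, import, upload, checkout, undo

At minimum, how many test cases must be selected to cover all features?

T1, T2, T5 together cover {search, print, import, upload, checkout, archive, sort, undo, share} — every feature.
No 2 of the 5 test cases cover everything (all 10 pairs fall short), so 3 is minimum.

3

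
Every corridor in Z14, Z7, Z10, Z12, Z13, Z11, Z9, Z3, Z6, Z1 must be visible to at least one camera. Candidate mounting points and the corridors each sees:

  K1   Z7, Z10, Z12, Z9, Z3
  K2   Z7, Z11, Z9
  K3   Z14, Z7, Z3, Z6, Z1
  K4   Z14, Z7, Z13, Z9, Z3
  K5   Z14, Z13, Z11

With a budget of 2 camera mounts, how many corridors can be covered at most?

Choosing K1, K3 covers {Z14, Z7, Z10, Z12, Z9, Z3, Z6, Z1} — 8 corridors.
No choice of 2 camera mounts does better; here Z13, Z11 are left uncovered.

8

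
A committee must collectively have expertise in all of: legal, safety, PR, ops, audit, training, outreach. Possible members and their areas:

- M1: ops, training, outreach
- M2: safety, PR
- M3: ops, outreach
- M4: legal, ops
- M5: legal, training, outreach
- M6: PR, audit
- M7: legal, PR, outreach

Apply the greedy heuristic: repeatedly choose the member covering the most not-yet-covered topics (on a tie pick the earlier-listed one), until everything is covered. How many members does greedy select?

4

Pick 1: M1 covers 3 new topics (ops, training, outreach).
Pick 2: M2 covers 2 new topics (safety, PR).
Pick 3: M4 covers 1 new topics (legal).
Pick 4: M6 covers 1 new topics (audit).
Greedy uses 4 members.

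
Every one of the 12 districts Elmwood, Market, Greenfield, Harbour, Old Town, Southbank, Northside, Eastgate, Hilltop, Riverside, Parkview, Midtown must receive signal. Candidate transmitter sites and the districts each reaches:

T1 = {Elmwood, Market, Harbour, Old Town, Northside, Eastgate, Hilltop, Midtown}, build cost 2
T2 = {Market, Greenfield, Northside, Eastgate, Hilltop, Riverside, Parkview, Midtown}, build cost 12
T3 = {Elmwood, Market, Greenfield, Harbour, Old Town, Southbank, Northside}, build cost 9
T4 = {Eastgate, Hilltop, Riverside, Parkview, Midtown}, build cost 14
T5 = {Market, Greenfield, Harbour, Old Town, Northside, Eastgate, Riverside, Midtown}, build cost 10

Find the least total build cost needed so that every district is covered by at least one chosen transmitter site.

T2, T3 cover every district at build cost 12 + 9 = 21.
Any cover uses at least 2 transmitter sites; among all covering selections none totals below 21.

21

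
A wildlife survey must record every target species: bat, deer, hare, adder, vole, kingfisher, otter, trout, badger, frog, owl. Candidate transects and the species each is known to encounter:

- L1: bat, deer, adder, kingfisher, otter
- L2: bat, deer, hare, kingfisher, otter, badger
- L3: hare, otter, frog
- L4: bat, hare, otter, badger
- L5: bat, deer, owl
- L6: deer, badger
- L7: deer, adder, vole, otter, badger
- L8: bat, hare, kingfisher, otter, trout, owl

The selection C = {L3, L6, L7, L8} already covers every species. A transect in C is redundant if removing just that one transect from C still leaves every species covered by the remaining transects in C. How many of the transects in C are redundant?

Drop L3: frog uncovered — not redundant.
Drop L6: the rest still cover every species — redundant.
Drop L7: adder, vole uncovered — not redundant.
Drop L8: bat, kingfisher, trout, owl uncovered — not redundant.
1 redundant: L6.

1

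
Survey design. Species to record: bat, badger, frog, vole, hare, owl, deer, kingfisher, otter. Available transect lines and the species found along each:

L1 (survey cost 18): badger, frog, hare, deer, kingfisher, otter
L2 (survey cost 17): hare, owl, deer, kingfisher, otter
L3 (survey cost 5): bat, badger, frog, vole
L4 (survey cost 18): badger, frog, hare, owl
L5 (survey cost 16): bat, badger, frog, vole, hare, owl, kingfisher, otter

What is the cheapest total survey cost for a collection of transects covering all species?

L2, L3 cover every species at survey cost 17 + 5 = 22.
Any cover uses at least 2 transects; among all covering selections none totals below 22.

22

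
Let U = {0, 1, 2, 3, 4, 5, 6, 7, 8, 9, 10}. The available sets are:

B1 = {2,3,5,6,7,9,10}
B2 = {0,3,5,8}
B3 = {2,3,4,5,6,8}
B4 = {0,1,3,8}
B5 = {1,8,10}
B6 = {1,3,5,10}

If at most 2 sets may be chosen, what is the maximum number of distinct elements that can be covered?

10

Choosing B1, B4 covers {0, 1, 2, 3, 5, 6, 7, 8, 9, 10} — 10 elements.
No choice of 2 sets does better; here 4 is left uncovered.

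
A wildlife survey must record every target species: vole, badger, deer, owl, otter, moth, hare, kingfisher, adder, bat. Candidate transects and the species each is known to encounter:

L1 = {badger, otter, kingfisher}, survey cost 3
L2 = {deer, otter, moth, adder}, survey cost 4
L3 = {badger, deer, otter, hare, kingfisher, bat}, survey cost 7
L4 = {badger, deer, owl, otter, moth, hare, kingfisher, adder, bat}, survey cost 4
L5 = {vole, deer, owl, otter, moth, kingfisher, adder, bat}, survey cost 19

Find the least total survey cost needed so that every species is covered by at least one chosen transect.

23

L4, L5 cover every species at survey cost 4 + 19 = 23.
Any cover uses at least 2 transects; among all covering selections none totals below 23.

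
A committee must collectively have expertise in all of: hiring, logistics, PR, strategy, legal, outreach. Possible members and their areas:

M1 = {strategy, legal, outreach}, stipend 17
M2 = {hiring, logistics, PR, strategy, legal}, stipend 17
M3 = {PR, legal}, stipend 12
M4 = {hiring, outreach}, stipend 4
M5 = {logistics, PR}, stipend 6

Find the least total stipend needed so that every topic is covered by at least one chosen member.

21

M2, M4 cover every topic at stipend 17 + 4 = 21.
Any cover uses at least 2 members; among all covering selections none totals below 21.
Greedy by coverage-per-stipend would pick M4, M5, M1 for 27 — worse than the optimum 21.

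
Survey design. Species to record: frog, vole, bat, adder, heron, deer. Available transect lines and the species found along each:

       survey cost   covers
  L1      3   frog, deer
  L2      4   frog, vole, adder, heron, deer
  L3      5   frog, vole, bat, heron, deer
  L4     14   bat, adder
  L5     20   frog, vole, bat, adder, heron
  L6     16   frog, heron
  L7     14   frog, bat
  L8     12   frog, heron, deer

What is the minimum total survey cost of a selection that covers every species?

L2, L3 cover every species at survey cost 4 + 5 = 9.
Any cover uses at least 2 transects; among all covering selections none totals below 9.

9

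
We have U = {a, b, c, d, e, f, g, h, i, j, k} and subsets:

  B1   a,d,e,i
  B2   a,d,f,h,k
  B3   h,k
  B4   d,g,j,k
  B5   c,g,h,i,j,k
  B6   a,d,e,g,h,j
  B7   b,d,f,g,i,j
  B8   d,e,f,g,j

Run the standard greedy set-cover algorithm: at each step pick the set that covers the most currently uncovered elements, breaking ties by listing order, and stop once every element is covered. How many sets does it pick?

Pick 1: B5 covers 6 new elements (c, g, h, i, j, k).
Pick 2: B1 covers 3 new elements (a, d, e).
Pick 3: B7 covers 2 new elements (b, f).
Greedy uses 3 sets.

3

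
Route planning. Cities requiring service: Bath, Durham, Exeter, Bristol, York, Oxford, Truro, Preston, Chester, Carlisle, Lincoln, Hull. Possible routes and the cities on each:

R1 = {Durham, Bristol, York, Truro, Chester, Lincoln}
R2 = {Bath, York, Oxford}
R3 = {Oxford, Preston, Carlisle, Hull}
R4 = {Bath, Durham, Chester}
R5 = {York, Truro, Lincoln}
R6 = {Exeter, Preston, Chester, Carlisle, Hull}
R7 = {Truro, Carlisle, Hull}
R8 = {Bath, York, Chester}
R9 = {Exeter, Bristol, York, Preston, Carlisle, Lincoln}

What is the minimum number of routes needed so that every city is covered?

3

R1, R2, R6 together cover {Bath, Durham, Exeter, Bristol, York, Oxford, Truro, Preston, Chester, Carlisle, Lincoln, Hull} — every city.
No 2 of the 9 routes cover everything (all 36 pairs fall short), so 3 is minimum.
Greedy (largest uncovered first) would take R1, R3, R2, R6 — 4 routes — but 3 suffice.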